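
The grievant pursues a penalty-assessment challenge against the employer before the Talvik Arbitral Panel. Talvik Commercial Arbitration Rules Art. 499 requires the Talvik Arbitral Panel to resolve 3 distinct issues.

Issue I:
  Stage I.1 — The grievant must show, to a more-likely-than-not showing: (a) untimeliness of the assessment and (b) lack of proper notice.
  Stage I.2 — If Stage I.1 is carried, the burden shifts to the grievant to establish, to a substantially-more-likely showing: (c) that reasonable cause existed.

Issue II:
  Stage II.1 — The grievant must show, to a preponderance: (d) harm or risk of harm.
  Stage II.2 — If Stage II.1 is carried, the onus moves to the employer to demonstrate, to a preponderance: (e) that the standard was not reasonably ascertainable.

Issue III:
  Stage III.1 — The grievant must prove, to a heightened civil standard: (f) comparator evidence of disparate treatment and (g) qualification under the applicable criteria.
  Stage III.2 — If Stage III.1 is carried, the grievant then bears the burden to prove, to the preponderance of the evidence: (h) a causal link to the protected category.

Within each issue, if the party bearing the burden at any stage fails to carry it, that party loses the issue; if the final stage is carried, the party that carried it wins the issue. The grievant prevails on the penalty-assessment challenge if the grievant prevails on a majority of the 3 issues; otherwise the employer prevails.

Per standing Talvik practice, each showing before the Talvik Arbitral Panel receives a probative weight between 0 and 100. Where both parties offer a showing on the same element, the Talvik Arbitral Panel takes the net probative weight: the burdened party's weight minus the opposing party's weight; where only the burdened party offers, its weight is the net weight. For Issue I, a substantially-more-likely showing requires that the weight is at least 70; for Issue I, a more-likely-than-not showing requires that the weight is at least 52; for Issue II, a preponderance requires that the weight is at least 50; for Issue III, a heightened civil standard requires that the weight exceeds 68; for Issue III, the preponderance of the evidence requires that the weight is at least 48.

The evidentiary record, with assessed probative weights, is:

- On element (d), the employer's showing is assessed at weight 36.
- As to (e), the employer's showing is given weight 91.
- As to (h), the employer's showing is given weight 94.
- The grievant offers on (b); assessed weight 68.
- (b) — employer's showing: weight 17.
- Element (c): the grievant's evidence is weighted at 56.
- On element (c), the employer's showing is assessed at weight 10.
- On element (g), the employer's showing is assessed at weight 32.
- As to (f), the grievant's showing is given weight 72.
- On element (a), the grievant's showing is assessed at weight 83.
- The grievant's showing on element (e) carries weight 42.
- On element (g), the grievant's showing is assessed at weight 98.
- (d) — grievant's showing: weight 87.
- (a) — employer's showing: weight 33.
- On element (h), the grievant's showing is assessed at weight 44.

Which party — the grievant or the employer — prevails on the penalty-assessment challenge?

— Issue I —
At Stage I.1 the grievant must meet a more-likely-than-not showing (weight is at least 52): on (a) the weight is 83 less the opposing 33 gives net 50, which does not reach 52, so (a) does not meet the standard; on (b) the weight is 68 less the opposing 17 gives net 51, < 52, so (b) does not meet the standard.
  Stage I.1 not carried; the grievant fails its burden.
The employer prevails on this issue.
— Issue II —
Stage II.1 (grievant, a preponderance, weight is at least 50): (d) net 87−36=51 ≥ 50 — meets.
  Stage II.1 carried; the burden shifts to the employer.
Stage II.2 (employer, a preponderance, weight is at least 50): (e) net 91−42=49 < 50 — fails.
  Not every element is met, so the employer fails to carry Stage II.2.
The analysis ends at Stage II.2; the grievant prevails on this issue.
— Issue III —
At Stage III.1 the grievant must meet a heightened civil standard (weight exceeds 68): on (f) the weight is 72, which does exceed 68, so (f) meets the standard; on (g) the weight is 98 less the opposing 32 gives net 66, which does not exceed 68, so (g) does not meet the standard.
  Not every element is met, so the grievant fails to carry Stage III.1.
The analysis ends at Stage III.1; the employer prevails on this issue.
Per-issue: Issue I → employer; Issue II → grievant; Issue III → employer. The grievant must prevail on a majority of issues; overall, the employer prevails.

employer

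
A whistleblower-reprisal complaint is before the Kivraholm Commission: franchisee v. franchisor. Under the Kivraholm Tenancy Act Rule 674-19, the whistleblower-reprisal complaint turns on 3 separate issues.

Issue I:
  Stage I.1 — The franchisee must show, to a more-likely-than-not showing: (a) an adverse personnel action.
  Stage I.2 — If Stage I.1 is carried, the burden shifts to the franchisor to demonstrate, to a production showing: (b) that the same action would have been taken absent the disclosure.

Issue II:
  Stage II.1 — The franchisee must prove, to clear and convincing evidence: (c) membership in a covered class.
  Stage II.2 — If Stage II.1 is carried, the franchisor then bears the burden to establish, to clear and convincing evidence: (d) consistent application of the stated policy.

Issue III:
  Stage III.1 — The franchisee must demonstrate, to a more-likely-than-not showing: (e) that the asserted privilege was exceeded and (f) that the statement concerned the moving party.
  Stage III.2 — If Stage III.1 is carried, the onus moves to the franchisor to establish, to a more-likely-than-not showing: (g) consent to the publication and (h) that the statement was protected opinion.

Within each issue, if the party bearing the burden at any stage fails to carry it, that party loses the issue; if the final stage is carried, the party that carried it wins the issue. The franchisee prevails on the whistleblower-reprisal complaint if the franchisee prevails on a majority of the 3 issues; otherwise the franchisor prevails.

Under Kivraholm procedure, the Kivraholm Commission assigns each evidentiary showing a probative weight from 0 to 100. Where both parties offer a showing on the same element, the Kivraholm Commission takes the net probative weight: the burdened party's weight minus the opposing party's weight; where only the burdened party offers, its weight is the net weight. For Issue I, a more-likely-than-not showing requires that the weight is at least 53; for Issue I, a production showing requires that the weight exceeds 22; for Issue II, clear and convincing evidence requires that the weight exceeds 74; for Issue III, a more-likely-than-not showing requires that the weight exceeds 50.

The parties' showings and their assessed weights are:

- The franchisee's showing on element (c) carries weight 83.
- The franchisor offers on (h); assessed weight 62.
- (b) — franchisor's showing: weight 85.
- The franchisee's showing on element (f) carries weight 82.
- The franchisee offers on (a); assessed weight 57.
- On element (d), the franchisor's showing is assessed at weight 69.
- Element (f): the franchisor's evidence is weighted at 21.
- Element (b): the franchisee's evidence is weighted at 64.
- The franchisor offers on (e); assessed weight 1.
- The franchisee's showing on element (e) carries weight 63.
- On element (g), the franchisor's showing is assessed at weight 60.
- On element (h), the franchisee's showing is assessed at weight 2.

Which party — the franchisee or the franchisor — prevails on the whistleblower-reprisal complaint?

— Issue I —
Stage I.1 (franchisee, a more-likely-than-not showing, weight is at least 53): (a) 57 ≥ 53 — meets.
  All elements met. The burden passes to the franchisor.
Stage I.2 (franchisor, a production showing, weight exceeds 22): (b) net 85−64=21 ≤ 22 — fails.
  Not every element is met, so the franchisor fails to carry Stage I.2.
So the franchisee prevails on this issue.
— Issue II —
Stage II.1 — burden on franchisee; standard: clear and convincing evidence (weight exceeds 74).
    (c): 83 > 74 [met]
  The franchisee carries Stage II.1; the franchisor now bears the burden.
Stage II.2 — burden on franchisor; standard: clear and convincing evidence (weight exceeds 74).
    (d): 69 ≤ 74 [not met]
  Stage II.2 not carried; the franchisor fails its burden.
The franchisee prevails on this issue.
— Issue III —
Stage III.1 (franchisee, a more-likely-than-not showing, weight exceeds 50): (e) net 63−1=62 > 50 — meets; (f) net 82−21=61 > 50 — meets.
  Stage III.1 carried; the burden shifts to the franchisor.
Stage III.2 (franchisor, a more-likely-than-not showing, weight exceeds 50): (g) 60 > 50 — meets; (h) net 62−2=60 > 50 — meets.
  All elements met at the final stage.
With every stage satisfied, the franchisor prevails on this issue.
Per-issue: Issue I → franchisee; Issue II → franchisee; Issue III → franchisor. The franchisee must prevail on a majority of issues; overall, the franchisee prevails.

franchisee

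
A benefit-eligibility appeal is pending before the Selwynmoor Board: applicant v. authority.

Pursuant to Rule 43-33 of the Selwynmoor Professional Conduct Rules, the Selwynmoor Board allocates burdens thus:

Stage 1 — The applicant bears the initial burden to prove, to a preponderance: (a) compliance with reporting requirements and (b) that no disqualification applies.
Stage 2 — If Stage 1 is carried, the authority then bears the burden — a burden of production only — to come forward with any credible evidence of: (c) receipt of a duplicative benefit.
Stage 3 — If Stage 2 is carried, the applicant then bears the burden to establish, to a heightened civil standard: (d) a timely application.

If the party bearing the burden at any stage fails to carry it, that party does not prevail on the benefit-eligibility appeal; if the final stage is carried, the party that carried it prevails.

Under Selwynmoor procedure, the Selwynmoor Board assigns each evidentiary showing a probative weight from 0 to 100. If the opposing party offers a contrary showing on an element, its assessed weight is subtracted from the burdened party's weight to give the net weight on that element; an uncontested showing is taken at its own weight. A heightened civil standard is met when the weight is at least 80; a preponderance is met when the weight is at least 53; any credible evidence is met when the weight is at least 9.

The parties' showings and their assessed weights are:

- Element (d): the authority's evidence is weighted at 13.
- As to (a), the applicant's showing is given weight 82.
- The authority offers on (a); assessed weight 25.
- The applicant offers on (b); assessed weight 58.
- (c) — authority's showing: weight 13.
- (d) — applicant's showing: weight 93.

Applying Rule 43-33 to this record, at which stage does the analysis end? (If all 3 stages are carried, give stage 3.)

stage 3

Stage 1 (applicant, a preponderance, weight is at least 53): (a) net 82−25=57 ≥ 53 — meets; (b) 58 ≥ 53 — meets.
  All elements met. The burden passes to the authority.
Stage 2 (authority, any credible evidence, weight is at least 9): (c) 13 ≥ 9 — meets.
  The authority carries Stage 2; the applicant now bears the burden.
Stage 3 (applicant, a heightened civil standard, weight is at least 80): (d) net 93−13=80 ≥ 80 — meets.
  All elements met at the final stage.
Every stage carried; the applicant prevails.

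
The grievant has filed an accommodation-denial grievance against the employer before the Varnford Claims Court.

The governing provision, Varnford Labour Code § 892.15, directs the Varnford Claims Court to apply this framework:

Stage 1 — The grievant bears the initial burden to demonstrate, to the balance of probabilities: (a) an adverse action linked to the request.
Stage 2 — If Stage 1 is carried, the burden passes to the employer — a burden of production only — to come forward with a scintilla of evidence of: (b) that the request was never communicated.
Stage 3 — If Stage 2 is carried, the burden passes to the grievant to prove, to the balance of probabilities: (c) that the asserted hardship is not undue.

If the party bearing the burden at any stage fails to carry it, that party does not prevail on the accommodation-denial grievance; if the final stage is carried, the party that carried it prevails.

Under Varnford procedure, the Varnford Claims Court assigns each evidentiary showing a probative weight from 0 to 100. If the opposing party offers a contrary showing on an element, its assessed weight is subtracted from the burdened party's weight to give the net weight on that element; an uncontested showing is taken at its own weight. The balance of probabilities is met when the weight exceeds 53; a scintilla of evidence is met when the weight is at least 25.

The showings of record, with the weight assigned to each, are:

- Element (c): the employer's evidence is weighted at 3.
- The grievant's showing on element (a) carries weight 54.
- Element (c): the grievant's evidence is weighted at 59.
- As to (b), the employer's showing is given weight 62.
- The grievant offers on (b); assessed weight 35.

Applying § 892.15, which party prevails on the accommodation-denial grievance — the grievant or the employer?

Stage 1 (grievant, the balance of probabilities, weight exceeds 53): (a) 54 > 53 — meets.
  The grievant carries Stage 1; the employer now bears the burden.
Stage 2 (employer, a scintilla of evidence, weight is at least 25): (b) net 62−35=27 ≥ 25 — meets.
  All elements met. The burden passes to the grievant.
Stage 3 (grievant, the balance of probabilities, weight exceeds 53): (c) net 59−3=56 > 53 — meets.
  All elements met at the final stage.
Every stage carried; the grievant prevails.

grievant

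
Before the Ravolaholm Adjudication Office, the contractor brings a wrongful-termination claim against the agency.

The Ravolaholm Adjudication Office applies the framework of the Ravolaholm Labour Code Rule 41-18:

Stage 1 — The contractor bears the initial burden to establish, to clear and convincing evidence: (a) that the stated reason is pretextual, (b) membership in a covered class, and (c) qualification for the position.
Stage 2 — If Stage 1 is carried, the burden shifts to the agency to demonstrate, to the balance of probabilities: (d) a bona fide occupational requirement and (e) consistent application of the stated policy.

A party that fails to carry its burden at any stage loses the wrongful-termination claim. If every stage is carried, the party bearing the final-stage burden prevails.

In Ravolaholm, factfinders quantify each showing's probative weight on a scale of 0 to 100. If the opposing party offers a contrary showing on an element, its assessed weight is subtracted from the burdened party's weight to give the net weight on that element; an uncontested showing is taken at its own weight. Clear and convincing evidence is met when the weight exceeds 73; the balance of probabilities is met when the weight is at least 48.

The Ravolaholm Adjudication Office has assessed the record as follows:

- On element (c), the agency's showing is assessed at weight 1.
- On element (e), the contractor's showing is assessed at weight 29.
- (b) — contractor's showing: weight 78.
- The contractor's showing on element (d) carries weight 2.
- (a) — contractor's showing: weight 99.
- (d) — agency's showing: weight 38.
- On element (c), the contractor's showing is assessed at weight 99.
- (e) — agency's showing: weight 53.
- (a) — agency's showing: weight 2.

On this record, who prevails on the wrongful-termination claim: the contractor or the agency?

contractor

Stage 1 — burden on contractor; standard: clear and convincing evidence (weight exceeds 73).
    (a): 99 − 2 = 97 > 73 [met]
    (b): 78 > 73 [met]
    (c): 99 − 1 = 98 > 73 [met]
  Stage 1 is satisfied; the onus moves to the agency.
Stage 2 — burden on agency; standard: the balance of probabilities (weight is at least 48).
    (d): 38 − 2 = 36 < 48 [not met]
    (e): 53 − 29 = 24 < 48 [not met]
  The agency does not carry Stage 2.
So the contractor prevails.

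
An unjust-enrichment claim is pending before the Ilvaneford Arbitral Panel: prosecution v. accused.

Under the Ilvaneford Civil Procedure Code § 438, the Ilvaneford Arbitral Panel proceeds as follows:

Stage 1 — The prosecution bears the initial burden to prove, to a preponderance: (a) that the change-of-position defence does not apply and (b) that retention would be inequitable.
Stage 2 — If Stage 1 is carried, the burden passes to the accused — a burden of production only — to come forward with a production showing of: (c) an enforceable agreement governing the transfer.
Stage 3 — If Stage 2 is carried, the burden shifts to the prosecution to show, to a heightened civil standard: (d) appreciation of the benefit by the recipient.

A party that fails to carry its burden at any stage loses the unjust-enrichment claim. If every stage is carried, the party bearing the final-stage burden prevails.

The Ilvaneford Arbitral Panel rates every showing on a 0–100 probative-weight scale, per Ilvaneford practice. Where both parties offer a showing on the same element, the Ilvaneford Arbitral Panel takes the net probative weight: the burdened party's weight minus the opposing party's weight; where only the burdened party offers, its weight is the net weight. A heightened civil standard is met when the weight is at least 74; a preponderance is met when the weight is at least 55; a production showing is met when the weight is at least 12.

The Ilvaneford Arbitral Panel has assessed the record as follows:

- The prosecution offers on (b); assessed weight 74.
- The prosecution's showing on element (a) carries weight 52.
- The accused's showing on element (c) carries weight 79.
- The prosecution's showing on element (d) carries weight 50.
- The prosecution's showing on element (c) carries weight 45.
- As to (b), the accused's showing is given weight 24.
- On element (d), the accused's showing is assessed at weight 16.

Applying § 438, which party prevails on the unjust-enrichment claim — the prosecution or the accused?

accused

Stage 1 — burden on prosecution; standard: a preponderance (weight is at least 55).
    (a): 52 < 55 [not met]
    (b): 74 − 24 = 50 < 55 [not met]
  Stage 1 not carried; the prosecution fails its burden.
So the accused prevails.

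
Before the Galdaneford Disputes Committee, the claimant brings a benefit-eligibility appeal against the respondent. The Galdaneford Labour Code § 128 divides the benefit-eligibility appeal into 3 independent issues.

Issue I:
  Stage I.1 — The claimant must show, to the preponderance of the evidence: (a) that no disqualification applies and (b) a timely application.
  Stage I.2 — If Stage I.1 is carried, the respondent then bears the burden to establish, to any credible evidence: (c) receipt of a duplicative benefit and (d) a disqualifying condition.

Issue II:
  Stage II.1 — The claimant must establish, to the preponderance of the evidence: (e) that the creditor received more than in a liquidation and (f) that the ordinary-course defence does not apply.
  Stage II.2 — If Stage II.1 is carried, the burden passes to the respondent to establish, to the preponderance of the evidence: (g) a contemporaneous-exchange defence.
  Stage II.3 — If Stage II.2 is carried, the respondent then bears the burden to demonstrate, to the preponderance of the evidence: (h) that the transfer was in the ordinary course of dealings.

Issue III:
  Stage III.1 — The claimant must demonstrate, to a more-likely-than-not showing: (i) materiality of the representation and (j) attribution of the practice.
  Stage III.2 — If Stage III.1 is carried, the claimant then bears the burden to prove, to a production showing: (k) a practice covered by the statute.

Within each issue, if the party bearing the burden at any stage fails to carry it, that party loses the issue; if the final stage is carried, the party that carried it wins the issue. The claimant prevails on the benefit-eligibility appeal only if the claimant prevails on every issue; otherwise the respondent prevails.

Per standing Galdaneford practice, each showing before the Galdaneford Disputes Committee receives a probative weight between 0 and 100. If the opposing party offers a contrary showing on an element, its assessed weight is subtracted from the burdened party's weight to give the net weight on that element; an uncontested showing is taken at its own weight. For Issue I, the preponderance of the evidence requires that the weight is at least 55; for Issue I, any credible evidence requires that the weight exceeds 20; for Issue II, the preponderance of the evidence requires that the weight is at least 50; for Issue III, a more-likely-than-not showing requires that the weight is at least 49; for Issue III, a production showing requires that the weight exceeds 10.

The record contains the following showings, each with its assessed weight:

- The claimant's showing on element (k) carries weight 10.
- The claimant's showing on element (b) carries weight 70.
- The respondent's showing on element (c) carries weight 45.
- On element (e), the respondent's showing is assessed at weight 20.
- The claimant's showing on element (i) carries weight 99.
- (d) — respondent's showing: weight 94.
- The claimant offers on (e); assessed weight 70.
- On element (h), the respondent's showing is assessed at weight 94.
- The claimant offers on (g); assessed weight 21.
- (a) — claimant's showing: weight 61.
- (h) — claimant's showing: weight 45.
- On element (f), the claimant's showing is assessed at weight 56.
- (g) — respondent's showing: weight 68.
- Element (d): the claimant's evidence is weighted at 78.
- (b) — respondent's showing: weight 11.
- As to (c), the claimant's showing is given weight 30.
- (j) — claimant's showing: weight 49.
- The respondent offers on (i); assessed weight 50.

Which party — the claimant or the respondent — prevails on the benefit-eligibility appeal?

respondent

— Issue I —
At Stage I.1 the claimant must meet the preponderance of the evidence (weight is at least 55): on (a) the weight is 61, which does reach 55, so (a) meets the standard; on (b) the weight is 70 less the opposing 11 gives net 59, which does reach 55, so (b) meets the standard.
  Stage I.1 is satisfied; the onus moves to the respondent.
At Stage I.2 the respondent must meet any credible evidence (weight exceeds 20): on (c) the weight is 45 less the opposing 30 gives net 15, ≤ 20, so (c) does not meet the standard; on (d) the weight is 94 less the opposing 78 gives net 16, ≤ 20, so (d) does not meet the standard.
  Not every element is met, so the respondent fails to carry Stage I.2.
The claimant prevails on this issue.
— Issue II —
At Stage II.1 the claimant must meet the preponderance of the evidence (weight is at least 50): on (e) the weight is 70 less the opposing 20 gives net 50, ≥ 50, so (e) meets the standard; on (f) the weight is 56, ≥ 50, so (f) meets the standard.
  All elements met. The burden passes to the respondent.
At Stage II.2 the respondent must meet the preponderance of the evidence (weight is at least 50): on (g) the weight is 68 less the opposing 21 gives net 47, < 50, so (g) does not meet the standard.
  Stage II.2 not carried; the respondent fails its burden.
So the claimant prevails on this issue.
— Issue III —
Stage III.1 — burden on claimant; standard: a more-likely-than-not showing (weight is at least 49).
    (i): 99 − 50 = 49 ≥ 49 [met]
    (j): 49 ≥ 49 [met]
  Stage III.1 carried; the burden remains with the claimant.
Stage III.2 — burden on claimant; standard: a production showing (weight exceeds 10).
    (k): 10 ≤ 10 [not met]
  The claimant does not carry Stage III.2.
The respondent prevails on this issue.
Per-issue: Issue I → claimant; Issue II → claimant; Issue III → respondent. The claimant must prevail on every issue; overall, the respondent prevails.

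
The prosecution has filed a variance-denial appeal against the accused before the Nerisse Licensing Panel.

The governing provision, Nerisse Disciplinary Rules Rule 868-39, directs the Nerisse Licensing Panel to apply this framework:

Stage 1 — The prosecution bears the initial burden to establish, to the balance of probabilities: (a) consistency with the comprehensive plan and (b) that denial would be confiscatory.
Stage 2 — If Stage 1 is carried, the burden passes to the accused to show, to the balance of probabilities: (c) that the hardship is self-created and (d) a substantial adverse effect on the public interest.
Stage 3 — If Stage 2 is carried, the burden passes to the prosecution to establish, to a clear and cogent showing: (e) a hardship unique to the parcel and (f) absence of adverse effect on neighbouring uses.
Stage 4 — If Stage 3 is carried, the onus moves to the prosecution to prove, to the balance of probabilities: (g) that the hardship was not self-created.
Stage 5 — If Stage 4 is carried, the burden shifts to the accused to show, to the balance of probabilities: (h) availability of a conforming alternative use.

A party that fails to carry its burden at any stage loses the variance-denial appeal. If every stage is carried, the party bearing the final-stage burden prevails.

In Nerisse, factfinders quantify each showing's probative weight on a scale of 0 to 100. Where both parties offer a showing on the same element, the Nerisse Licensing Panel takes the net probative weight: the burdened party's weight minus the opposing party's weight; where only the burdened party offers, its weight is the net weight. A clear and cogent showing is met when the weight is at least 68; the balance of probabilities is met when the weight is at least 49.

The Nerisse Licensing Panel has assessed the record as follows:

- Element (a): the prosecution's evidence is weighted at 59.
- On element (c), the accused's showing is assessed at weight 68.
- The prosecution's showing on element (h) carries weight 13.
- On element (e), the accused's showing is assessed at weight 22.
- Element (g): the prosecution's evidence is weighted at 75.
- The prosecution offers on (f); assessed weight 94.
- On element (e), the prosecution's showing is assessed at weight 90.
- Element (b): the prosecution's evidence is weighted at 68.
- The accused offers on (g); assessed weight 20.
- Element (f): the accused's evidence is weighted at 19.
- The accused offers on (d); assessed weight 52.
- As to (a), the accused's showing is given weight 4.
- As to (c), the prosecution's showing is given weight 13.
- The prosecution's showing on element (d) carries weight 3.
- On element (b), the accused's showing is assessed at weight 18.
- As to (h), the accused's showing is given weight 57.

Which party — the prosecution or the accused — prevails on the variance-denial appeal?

prosecution

Stage 1 (prosecution, the balance of probabilities, weight is at least 49): (a) net 59−4=55 ≥ 49 — meets; (b) net 68−18=50 ≥ 49 — meets.
  All elements met. The burden passes to the accused.
Stage 2 (accused, the balance of probabilities, weight is at least 49): (c) net 68−13=55 ≥ 49 — meets; (d) net 52−3=49 ≥ 49 — meets.
  Stage 2 is satisfied; the onus moves to the prosecution.
Stage 3 (prosecution, a clear and cogent showing, weight is at least 68): (e) net 90−22=68 ≥ 68 — meets; (f) net 94−19=75 ≥ 68 — meets.
  Stage 3 is satisfied; the prosecution continues to bear the burden.
Stage 4 (prosecution, the balance of probabilities, weight is at least 49): (g) net 75−20=55 ≥ 49 — meets.
  Stage 4 carried; the burden shifts to the accused.
Stage 5 (accused, the balance of probabilities, weight is at least 49): (h) net 57−13=44 < 49 — fails.
  The accused does not carry Stage 5.
The analysis ends at Stage 5; the prosecution prevails.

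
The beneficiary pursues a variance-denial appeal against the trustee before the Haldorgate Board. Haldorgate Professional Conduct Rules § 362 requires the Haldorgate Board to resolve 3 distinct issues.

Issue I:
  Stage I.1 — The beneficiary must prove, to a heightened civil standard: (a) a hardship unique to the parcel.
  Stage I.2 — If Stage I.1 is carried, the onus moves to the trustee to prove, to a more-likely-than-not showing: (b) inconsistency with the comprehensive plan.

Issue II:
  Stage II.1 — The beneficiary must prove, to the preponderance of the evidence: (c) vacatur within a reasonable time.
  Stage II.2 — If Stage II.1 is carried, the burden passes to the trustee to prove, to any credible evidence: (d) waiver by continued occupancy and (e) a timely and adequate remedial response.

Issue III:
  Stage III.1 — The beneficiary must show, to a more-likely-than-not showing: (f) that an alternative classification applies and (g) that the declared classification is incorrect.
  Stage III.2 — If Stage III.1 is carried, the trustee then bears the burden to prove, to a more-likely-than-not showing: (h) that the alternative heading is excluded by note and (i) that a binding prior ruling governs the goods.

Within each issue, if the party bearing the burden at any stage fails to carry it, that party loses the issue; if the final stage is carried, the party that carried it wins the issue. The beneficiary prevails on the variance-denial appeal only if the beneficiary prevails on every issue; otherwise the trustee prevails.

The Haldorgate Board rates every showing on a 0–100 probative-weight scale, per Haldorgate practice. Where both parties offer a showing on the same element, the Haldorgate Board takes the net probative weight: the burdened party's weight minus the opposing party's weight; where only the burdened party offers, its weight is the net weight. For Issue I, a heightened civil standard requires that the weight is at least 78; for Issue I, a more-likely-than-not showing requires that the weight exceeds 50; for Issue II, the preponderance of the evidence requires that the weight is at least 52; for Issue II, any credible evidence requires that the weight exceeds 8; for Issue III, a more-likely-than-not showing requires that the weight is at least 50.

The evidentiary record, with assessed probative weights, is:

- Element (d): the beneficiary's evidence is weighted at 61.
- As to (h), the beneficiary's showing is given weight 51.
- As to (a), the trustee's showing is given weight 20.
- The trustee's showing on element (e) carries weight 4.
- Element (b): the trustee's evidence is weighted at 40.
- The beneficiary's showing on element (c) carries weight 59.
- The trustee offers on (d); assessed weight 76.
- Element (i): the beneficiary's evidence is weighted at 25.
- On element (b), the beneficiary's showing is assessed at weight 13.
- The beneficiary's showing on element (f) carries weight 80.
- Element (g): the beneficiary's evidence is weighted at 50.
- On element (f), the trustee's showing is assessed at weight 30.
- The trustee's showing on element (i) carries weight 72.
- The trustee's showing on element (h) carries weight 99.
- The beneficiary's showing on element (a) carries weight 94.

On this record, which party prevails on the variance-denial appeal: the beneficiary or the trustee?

— Issue I —
Stage I.1 (beneficiary, a heightened civil standard, weight is at least 78): (a) net 94−20=74 < 78 — fails.
  The beneficiary does not carry Stage I.1.
The analysis ends at Stage I.1; the trustee prevails on this issue.
— Issue II —
Stage II.1 (beneficiary, the preponderance of the evidence, weight is at least 52): (c) 59 ≥ 52 — meets.
  All elements met. The burden passes to the trustee.
Stage II.2 (trustee, any credible evidence, weight exceeds 8): (d) net 76−61=15 > 8 — meets; (e) 4 ≤ 8 — fails.
  Not every element is met, so the trustee fails to carry Stage II.2.
The beneficiary prevails on this issue.
— Issue III —
Stage III.1 (beneficiary, a more-likely-than-not showing, weight is at least 50): (f) net 80−30=50 ≥ 50 — meets; (g) 50 ≥ 50 — meets.
  All elements met. The burden passes to the trustee.
Stage III.2 (trustee, a more-likely-than-not showing, weight is at least 50): (h) net 99−51=48 < 50 — fails; (i) net 72−25=47 < 50 — fails.
  The trustee does not carry Stage III.2.
The beneficiary prevails on this issue.
Per-issue: Issue I → trustee; Issue II → beneficiary; Issue III → beneficiary. The beneficiary must prevail on every issue; overall, the trustee prevails.

trustee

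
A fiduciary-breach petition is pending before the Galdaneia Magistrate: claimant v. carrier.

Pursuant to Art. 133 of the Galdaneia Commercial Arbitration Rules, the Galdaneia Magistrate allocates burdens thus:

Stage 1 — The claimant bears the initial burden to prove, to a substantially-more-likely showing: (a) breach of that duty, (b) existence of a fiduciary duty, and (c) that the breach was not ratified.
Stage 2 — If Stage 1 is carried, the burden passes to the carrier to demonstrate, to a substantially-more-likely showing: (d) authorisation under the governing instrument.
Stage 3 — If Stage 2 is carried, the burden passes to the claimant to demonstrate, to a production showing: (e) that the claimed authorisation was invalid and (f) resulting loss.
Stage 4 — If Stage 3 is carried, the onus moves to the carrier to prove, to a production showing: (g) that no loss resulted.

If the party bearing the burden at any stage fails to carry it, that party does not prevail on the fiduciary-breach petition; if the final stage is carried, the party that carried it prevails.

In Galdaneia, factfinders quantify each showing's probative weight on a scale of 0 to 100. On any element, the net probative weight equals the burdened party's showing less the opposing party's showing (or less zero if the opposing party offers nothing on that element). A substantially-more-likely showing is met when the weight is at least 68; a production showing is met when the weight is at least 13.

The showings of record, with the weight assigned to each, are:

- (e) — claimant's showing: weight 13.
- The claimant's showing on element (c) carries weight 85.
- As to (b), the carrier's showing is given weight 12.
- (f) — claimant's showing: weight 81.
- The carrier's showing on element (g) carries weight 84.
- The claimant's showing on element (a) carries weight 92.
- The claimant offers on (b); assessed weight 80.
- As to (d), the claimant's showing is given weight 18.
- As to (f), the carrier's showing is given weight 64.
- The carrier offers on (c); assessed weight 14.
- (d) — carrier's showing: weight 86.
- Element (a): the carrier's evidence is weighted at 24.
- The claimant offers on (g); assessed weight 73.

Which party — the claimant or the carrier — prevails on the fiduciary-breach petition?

claimant

Stage 1 — burden on claimant; standard: a substantially-more-likely showing (weight is at least 68).
    (a): 92 − 24 = 68 ≥ 68 [met]
    (b): 80 − 12 = 68 ≥ 68 [met]
    (c): 85 − 14 = 71 ≥ 68 [met]
  Stage 1 carried; the burden shifts to the carrier.
Stage 2 — burden on carrier; standard: a substantially-more-likely showing (weight is at least 68).
    (d): 86 − 18 = 68 ≥ 68 [met]
  Stage 2 is satisfied; the onus moves to the claimant.
Stage 3 — burden on claimant; standard: a production showing (weight is at least 13).
    (e): 13 ≥ 13 [met]
    (f): 81 − 64 = 17 ≥ 13 [met]
  Stage 3 carried; the burden shifts to the carrier.
Stage 4 — burden on carrier; standard: a production showing (weight is at least 13).
    (g): 84 − 73 = 11 < 13 [not met]
  The carrier does not carry Stage 4.
The claimant prevails.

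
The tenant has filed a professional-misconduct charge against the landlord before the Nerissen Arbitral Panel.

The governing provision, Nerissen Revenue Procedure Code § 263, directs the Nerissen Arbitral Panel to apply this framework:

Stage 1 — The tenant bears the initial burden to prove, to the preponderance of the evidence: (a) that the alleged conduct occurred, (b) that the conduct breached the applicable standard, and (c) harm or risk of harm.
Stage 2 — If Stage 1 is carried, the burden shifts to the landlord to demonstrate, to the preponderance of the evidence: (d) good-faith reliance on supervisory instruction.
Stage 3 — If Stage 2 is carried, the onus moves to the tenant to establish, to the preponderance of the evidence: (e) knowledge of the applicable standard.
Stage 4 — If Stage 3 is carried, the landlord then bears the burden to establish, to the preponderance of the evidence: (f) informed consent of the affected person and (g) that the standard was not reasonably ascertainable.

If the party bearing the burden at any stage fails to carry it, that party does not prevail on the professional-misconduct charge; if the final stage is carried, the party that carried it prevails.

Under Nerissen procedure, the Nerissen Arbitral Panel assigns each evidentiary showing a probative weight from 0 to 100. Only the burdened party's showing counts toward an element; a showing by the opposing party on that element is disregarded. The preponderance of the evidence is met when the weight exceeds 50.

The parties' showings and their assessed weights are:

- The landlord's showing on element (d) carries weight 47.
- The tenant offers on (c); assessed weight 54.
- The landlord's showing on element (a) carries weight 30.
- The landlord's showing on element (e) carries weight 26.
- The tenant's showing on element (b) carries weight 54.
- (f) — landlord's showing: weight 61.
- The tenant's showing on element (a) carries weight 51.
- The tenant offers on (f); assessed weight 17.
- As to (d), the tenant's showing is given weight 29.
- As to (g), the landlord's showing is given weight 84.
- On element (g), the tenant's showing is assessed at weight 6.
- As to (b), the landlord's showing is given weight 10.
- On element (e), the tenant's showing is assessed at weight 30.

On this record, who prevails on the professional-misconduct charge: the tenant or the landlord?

tenant

Stage 1 (tenant, the preponderance of the evidence, weight exceeds 50): (a) 51 (landlord's 30 disregarded) > 50 — meets; (b) 54 (landlord's 10 disregarded) > 50 — meets; (c) 54 > 50 — meets.
  Stage 1 is satisfied; the onus moves to the landlord.
Stage 2 (landlord, the preponderance of the evidence, weight exceeds 50): (d) 47 (tenant's 29 disregarded) ≤ 50 — fails.
  Not every element is met, so the landlord fails to carry Stage 2.
The analysis ends at Stage 2; the tenant prevails.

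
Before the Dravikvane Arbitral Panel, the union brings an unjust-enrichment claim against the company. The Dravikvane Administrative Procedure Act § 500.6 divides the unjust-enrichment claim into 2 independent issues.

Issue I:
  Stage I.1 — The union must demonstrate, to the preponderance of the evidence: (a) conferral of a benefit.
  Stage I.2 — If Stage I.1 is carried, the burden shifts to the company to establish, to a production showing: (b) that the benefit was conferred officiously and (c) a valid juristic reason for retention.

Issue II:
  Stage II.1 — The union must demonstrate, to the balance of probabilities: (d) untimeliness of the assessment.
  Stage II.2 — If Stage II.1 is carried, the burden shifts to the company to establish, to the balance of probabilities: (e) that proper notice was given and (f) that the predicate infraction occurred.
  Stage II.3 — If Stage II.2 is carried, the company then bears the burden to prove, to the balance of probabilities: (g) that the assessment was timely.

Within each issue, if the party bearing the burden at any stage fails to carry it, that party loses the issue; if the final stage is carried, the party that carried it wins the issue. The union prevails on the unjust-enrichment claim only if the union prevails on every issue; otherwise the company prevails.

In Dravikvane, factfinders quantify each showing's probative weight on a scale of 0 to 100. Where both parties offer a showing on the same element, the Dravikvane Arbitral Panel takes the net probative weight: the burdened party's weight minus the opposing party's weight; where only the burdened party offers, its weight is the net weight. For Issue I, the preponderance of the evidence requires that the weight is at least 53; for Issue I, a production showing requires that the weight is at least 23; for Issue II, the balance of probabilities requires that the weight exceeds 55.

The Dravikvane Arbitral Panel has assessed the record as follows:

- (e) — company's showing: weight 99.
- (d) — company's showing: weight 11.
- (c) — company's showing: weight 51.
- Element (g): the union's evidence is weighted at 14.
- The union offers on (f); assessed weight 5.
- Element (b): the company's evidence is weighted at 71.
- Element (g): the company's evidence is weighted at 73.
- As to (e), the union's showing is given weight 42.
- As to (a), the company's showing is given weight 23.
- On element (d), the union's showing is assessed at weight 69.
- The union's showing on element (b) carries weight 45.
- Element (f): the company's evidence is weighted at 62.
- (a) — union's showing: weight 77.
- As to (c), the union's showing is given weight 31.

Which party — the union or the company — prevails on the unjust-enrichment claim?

company

— Issue I —
Stage I.1 — burden on union; standard: the preponderance of the evidence (weight is at least 53).
    (a): 77 − 23 = 54 ≥ 53 [met]
  Stage I.1 is satisfied; the onus moves to the company.
Stage I.2 — burden on company; standard: a production showing (weight is at least 23).
    (b): 71 − 45 = 26 ≥ 23 [met]
    (c): 51 − 31 = 20 < 23 [not met]
  Not every element is met, so the company fails to carry Stage I.2.
So the union prevails on this issue.
— Issue II —
At Stage II.1 the union must meet the balance of probabilities (weight exceeds 55): on (d) the weight is 69 less the opposing 11 gives net 58, which does exceed 55, so (d) meets the standard.
  All elements met. The burden passes to the company.
At Stage II.2 the company must meet the balance of probabilities (weight exceeds 55): on (e) the weight is 99 less the opposing 42 gives net 57, > 55, so (e) meets the standard; on (f) the weight is 62 less the opposing 5 gives net 57, which does exceed 55, so (f) meets the standard.
  Stage II.2 is satisfied; the company continues to bear the burden.
At Stage II.3 the company must meet the balance of probabilities (weight exceeds 55): on (g) the weight is 73 less the opposing 14 gives net 59, which does exceed 55, so (g) meets the standard.
  The company carries the last stage.
Every stage carried; the company prevails on this issue.
Per-issue: Issue I → union; Issue II → company. The union must prevail on every issue; overall, the company prevails.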